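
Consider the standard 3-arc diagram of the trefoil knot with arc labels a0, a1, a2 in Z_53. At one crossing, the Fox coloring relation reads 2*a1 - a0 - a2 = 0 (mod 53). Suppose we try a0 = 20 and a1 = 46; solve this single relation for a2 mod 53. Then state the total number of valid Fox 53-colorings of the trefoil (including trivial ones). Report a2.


Step 1: Apply the given crossing relation 2*a1 - a0 - a2 = 0 (mod 53).
  a2 = 2*a1 - a0 mod 53
  a2 = 2*46 - 20 mod 53
  a2 = 92 - 20 mod 53
  a2 = 72 mod 53 = 19
Step 2: The trefoil has determinant 3.
  Number of Fox p-colorings (p prime) is p^2 if p = 3, else p.
  Since 53 does not divide 3, only trivial (constant) colorings exist.
  (So the trial a0 = 20, a1 = 46 with a0 != a1 does NOT extend to a valid coloring of the whole trefoil: the other two crossing relations require 3*(a1 - a0) = 0 (mod 53), which fails.)
  Total colorings = 53
Step 3: a2 = 19, total Fox 53-colorings = 53

19


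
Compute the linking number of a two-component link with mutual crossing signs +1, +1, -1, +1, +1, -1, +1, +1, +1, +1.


Step 1: Count positive crossings: 8
Step 2: Count negative crossings: 2
Step 3: Sum of signs = 8 - 2 = 6
Step 4: Linking number = sum/2 = 6/2 = 3

3


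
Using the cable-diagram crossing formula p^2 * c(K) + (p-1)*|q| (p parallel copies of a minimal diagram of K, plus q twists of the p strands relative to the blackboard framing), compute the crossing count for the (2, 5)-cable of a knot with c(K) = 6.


Step 1: Each of the c(K) crossings of the companion diagram becomes p*p = p^2 crossings among the p parallel strands, and each of the |q| twists s_1 s_2 ... s_(p-1) adds (p-1) crossings.
  Crossings = p^2 * c(K) + (p-1)*|q|
Step 2: = 2^2 * 6 + (2-1)*5
Step 3: = 4*6 + 1*5
Step 4: = 24 + 5 = 29

29


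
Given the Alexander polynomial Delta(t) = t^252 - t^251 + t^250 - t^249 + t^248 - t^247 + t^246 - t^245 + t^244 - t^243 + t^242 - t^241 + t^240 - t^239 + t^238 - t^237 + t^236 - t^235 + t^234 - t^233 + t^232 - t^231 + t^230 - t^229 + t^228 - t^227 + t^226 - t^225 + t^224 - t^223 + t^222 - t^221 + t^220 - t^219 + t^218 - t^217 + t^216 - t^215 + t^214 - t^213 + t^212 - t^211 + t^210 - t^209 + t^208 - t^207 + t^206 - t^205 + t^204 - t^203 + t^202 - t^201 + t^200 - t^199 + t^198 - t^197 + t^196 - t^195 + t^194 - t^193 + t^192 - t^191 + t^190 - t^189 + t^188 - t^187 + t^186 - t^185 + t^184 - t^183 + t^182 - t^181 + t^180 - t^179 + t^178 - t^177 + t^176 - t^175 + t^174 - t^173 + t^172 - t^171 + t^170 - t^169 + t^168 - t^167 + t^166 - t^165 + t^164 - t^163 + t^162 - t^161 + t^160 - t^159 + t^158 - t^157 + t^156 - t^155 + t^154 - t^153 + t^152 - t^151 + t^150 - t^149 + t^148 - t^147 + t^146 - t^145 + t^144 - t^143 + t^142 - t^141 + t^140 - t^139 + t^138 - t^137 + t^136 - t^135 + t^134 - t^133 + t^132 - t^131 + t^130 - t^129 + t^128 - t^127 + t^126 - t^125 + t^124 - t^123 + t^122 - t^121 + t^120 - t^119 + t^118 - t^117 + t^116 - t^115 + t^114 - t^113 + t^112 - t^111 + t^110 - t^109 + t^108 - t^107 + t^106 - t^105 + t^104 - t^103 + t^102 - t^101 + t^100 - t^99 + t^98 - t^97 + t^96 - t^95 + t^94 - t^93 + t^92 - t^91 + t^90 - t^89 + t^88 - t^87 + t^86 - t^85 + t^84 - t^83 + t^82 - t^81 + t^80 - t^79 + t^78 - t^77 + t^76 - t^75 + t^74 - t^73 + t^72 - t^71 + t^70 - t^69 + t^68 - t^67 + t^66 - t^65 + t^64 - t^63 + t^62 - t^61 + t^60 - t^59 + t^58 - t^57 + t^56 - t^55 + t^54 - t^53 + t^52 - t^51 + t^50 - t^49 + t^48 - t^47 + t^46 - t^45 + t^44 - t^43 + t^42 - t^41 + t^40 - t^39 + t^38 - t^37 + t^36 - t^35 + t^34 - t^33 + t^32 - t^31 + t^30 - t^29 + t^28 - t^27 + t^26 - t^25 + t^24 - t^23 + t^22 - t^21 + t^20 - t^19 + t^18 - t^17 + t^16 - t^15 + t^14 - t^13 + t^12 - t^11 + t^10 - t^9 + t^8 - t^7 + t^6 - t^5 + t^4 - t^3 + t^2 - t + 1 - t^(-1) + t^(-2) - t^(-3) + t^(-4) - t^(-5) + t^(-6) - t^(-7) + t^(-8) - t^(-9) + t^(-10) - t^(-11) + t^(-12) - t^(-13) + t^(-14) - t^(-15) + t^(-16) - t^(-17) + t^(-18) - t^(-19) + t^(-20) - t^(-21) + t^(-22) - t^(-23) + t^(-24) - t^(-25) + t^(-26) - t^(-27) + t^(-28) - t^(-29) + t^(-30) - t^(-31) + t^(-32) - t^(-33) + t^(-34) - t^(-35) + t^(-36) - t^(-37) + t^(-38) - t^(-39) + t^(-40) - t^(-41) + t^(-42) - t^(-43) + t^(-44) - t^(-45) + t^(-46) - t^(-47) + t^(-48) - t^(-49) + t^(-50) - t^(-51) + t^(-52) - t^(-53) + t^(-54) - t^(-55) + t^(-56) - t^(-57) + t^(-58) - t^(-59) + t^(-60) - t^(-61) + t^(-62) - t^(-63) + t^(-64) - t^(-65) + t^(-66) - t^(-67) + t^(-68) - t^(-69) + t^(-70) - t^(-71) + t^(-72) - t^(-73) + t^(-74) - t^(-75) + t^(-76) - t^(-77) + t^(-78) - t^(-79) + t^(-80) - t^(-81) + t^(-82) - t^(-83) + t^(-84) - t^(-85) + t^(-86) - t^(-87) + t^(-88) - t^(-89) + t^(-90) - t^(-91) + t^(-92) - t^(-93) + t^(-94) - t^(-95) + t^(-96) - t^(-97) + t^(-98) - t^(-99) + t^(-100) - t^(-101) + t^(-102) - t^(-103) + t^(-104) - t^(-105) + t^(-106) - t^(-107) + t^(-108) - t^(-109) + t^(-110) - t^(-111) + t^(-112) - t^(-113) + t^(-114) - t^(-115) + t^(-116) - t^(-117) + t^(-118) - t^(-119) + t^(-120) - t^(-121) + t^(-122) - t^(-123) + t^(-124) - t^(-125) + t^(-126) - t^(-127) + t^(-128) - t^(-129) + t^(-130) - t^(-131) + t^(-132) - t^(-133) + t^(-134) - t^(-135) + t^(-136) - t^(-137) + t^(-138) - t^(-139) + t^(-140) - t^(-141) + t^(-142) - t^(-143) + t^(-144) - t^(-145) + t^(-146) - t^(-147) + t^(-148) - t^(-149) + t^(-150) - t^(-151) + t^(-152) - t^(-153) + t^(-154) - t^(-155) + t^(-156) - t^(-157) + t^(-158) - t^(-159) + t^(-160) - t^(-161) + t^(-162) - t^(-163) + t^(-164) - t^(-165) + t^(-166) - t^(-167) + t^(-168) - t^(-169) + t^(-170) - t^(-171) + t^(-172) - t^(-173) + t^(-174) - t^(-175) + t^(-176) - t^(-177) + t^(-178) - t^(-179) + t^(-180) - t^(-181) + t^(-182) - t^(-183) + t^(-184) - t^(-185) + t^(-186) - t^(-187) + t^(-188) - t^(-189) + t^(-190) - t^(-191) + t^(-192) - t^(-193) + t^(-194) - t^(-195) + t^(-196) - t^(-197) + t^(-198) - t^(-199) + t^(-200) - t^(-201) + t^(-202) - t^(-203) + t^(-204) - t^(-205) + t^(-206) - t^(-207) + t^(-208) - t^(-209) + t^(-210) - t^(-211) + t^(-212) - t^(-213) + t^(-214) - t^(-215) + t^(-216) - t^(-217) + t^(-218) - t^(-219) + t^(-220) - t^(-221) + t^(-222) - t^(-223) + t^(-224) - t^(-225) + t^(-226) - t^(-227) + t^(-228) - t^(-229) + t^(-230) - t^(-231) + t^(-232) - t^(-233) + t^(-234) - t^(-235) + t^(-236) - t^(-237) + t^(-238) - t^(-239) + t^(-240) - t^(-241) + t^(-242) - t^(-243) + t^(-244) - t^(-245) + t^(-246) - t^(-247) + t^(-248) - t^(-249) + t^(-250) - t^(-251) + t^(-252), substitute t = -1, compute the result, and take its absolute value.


Step 1: The polynomial has 505 terms with alternating signs, exponents from 252 down to -252.
Step 2: Substitute t = -1. The i-th term has coefficient (-1)^i and exponent (m-i),
  so its value is (-1)^i * (-1)^(m-i) = (-1)^m = 1 for every i.
Step 3: All 505 terms equal 1, so Delta(-1) = 505 * (1) = 505
Step 4: |Delta(-1)| = 505

505


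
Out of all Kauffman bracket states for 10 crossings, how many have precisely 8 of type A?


We choose which 8 of 10 crossings get A-smoothings.
C(10, 8) = 10! / (8! * 2!)
= 45

45


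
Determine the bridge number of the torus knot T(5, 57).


The bridge number of T(p,q) is min(p,q).
min(5, 57) = 5

5


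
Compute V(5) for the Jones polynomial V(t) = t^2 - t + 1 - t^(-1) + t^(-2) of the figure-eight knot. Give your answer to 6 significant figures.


Substituting t = 5 into V(t) = t^2 - t + 1 - t^(-1) + t^(-2):
  (+)t^(2) = 25
  (-)t^(1) = -5
  (+)t^(0) = 1
  (-)t^(-1) = -0.2
  (+)t^(-2) = 0.04
Sum = (25) + (-5) + (1) + (-0.2) + (0.04)
= 20.84
Rounded to 6 significant figures: 20.84

20.84


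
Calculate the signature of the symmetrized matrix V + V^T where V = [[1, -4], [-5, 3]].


Step 1: V + V^T = [[2, -9], [-9, 6]]
Step 2: trace = 8, det = -69
Step 3: Discriminant = 8^2 - 4*(-69) = 340
Step 4: Eigenvalues: 13.2195, -5.21954
Step 5: Signature = (# positive eigenvalues) - (# negative eigenvalues) = 0

0


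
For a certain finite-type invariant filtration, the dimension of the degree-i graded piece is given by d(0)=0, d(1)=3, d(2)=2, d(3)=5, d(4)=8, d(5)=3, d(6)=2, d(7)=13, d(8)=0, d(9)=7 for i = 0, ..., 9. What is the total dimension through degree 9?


Total dimension = d(0) + d(1) + ... + d(9)
= 0 + 3 + 2 + 5 + 8 + 3 + 2 + 13 + 0 + 7
= 43

43


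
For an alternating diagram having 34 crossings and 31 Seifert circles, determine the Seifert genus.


For alternating knots, g = (c - s + 1)/2.
= (34 - 31 + 1)/2
= 4/2 = 2

2


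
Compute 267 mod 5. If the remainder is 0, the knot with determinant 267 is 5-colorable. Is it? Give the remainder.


Step 1: A knot is p-colorable if and only if p divides its determinant.
Step 2: Compute 267 mod 5.
267 = 53 * 5 + 2
Step 3: 267 mod 5 = 2
Step 4: The knot is 5-colorable: no

2


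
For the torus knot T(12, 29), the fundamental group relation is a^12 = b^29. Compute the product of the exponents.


The relation is a^12 = b^29.
Product of exponents = 12 * 29
= 348

348


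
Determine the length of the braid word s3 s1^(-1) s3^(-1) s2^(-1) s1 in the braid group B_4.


The word length counts the number of generators (including inverses).
Listing each generator: s3, s1^(-1), s3^(-1), s2^(-1), s1
There are 5 generators in this braid word.

5


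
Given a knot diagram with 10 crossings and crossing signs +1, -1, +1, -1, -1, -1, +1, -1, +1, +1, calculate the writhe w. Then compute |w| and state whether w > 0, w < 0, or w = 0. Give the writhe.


Step 1: Count positive crossings (+1).
Positive crossings: 5
Step 2: Count negative crossings (-1).
Negative crossings: 5
Step 3: Writhe = (positive) - (negative)
w = 5 - 5 = 0
Step 4: |w| = 0, and w is zero

0


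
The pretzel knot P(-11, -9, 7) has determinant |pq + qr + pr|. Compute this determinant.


Step 1: Compute pq + qr + pr.
pq = (-11)*(-9) = 99
qr = (-9)*7 = -63
pr = (-11)*7 = -77
pq + qr + pr = 99 + (-63) + (-77) = -41
Step 2: Take absolute value.
det(P(-11,-9,7)) = |-41| = 41

41


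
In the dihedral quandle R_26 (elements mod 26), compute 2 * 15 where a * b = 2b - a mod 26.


2 * 15 = 2*15 - 2 mod 26
= 30 - 2 mod 26
= 28 mod 26 = 2

2


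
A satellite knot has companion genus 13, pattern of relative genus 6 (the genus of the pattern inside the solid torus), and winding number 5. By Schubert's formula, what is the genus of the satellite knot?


Schubert: g(satellite) = g_rel(pattern) + |winding| * g(companion),
where g_rel(pattern) is the genus of the pattern relative to the solid torus.
= 6 + 5 * 13
= 6 + 65 = 71

71


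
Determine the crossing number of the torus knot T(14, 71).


For a torus knot T(p, q) with gcd(p,q)=1,
the crossing number is min(p*(q-1), q*(p-1)).
p*(q-1) = 14*70 = 980
q*(p-1) = 71*13 = 923
min(980, 923) = 923

923


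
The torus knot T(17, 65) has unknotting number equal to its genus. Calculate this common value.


For a torus knot T(p,q), both the unknotting number and genus equal (p-1)(q-1)/2.
= (17-1)(65-1)/2
= 16*64/2
= 1024/2 = 512

512


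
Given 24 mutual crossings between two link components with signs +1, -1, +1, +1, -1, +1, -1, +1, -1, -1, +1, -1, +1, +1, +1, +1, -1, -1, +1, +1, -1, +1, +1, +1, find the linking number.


Step 1: Count positive crossings: 15
Step 2: Count negative crossings: 9
Step 3: Sum of signs = 15 - 9 = 6
Step 4: Linking number = sum/2 = 6/2 = 3

3


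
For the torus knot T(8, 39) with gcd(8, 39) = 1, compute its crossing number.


For a torus knot T(p, q) with gcd(p,q)=1,
the crossing number is min(p*(q-1), q*(p-1)).
p*(q-1) = 8*38 = 304
q*(p-1) = 39*7 = 273
min(304, 273) = 273

273


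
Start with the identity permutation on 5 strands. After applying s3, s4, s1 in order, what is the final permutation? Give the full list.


Starting with identity [1, 2, 3, 4, 5].
Apply generators in sequence:
  After s3: [1, 2, 4, 3, 5]
  After s4: [1, 2, 4, 5, 3]
  After s1: [2, 1, 4, 5, 3]
Final permutation: [2, 1, 4, 5, 3]

[2, 1, 4, 5, 3]


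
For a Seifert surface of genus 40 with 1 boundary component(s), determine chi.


chi = 2 - 2g - b
= 2 - 2*40 - 1
= 2 - 80 - 1 = -79

-79


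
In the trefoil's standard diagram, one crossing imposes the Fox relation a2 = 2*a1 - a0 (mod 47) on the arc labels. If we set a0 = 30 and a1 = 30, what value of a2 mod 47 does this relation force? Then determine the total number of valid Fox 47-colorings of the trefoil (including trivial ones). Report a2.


Step 1: Apply the given crossing relation 2*a1 - a0 - a2 = 0 (mod 47).
  a2 = 2*a1 - a0 mod 47
  a2 = 2*30 - 30 mod 47
  a2 = 60 - 30 mod 47
  a2 = 30 mod 47 = 30
Step 2: The trefoil has determinant 3.
  Number of Fox p-colorings (p prime) is p^2 if p = 3, else p.
  Since 47 does not divide 3, only trivial (constant) colorings exist.
  (Here a0 = a1 = a2 = 30, the constant coloring, which is valid.)
  Total colorings = 47
Step 3: a2 = 30, total Fox 47-colorings = 47

30


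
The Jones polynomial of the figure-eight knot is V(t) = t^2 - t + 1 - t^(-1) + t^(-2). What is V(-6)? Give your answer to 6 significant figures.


Substituting t = -6 into V(t) = t^2 - t + 1 - t^(-1) + t^(-2):
  (+)t^(2) = 36
  (-)t^(1) = 6
  (+)t^(0) = 1
  (-)t^(-1) = 0.166667
  (+)t^(-2) = 0.0277778
Sum = (36) + (6) + (1) + (0.166667) + (0.0277778)
= 43.19444444
Rounded to 6 significant figures: 43.1944

43.1944


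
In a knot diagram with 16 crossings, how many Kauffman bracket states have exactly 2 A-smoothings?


We choose which 2 of 16 crossings get A-smoothings.
C(16, 2) = 16! / (2! * 14!)
= 120

120


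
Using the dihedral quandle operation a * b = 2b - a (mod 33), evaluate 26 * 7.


26 * 7 = 2*7 - 26 mod 33
= 14 - 26 mod 33
= -12 mod 33 = 21

21


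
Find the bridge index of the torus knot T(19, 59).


The bridge number of T(p,q) is min(p,q).
min(19, 59) = 19

19


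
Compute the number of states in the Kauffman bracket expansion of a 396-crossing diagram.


Each crossing contributes 2 choices (A-smoothing or B-smoothing).
Total states = 2^396 = 161390617380431786853494948250188242145606612051826469551916209783790476376052574664352834580008614464743948248296718336

161390617380431786853494948250188242145606612051826469551916209783790476376052574664352834580008614464743948248296718336


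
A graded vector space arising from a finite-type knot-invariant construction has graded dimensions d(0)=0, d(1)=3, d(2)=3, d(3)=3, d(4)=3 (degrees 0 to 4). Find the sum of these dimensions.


Total dimension = d(0) + d(1) + ... + d(4)
= 0 + 3 + 3 + 3 + 3
= 12

12


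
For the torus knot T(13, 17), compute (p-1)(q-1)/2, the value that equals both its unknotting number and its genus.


For a torus knot T(p,q), both the unknotting number and genus equal (p-1)(q-1)/2.
= (13-1)(17-1)/2
= 12*16/2
= 192/2 = 96

96


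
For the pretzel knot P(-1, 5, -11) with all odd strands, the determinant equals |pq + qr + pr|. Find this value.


Step 1: Compute pq + qr + pr.
pq = (-1)*5 = -5
qr = 5*(-11) = -55
pr = (-1)*(-11) = 11
pq + qr + pr = -5 + (-55) + 11 = -49
Step 2: Take absolute value.
det(P(-1,5,-11)) = |-49| = 49

49


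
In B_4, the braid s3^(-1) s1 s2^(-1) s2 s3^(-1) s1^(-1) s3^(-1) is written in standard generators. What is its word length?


The word length counts the number of generators (including inverses).
Listing each generator: s3^(-1), s1, s2^(-1), s2, s3^(-1), s1^(-1), s3^(-1)
There are 7 generators in this braid word.

7


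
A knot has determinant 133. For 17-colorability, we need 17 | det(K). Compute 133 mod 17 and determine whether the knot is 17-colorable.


Step 1: A knot is p-colorable if and only if p divides its determinant.
Step 2: Compute 133 mod 17.
133 = 7 * 17 + 14
Step 3: 133 mod 17 = 14
Step 4: The knot is 17-colorable: no

14


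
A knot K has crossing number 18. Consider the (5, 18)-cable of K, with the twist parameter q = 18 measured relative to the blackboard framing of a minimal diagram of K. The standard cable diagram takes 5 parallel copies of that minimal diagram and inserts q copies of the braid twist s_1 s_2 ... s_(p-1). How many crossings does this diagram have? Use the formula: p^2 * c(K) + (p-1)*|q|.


Step 1: Each of the c(K) crossings of the companion diagram becomes p*p = p^2 crossings among the p parallel strands, and each of the |q| twists s_1 s_2 ... s_(p-1) adds (p-1) crossings.
  Crossings = p^2 * c(K) + (p-1)*|q|
Step 2: = 5^2 * 18 + (5-1)*18
Step 3: = 25*18 + 4*18
Step 4: = 450 + 72 = 522

522


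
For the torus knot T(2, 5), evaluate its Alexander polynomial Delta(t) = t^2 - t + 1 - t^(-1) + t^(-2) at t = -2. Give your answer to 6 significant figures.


Substituting t = -2 into Delta(t) = t^2 - t + 1 - t^(-1) + t^(-2):
Term values: (4) + (2) + (1) + (0.5) + (0.25)
Sum = 7.75
Rounded to 6 significant figures: 7.75

7.75


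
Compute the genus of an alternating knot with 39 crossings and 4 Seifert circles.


For alternating knots, g = (c - s + 1)/2.
= (39 - 4 + 1)/2
= 36/2 = 18

18


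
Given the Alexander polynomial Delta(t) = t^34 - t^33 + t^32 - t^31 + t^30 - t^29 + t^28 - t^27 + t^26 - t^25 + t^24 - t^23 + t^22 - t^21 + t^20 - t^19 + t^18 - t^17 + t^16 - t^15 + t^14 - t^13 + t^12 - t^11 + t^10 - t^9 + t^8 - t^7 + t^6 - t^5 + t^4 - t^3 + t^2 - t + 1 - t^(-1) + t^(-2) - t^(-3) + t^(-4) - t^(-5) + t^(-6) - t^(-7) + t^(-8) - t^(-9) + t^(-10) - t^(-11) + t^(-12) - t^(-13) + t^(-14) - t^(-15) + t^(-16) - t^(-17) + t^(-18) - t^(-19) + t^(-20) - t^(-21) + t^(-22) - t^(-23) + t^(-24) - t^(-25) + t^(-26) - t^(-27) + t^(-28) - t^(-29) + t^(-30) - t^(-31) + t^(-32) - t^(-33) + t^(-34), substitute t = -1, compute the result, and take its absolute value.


Step 1: The polynomial has 69 terms with alternating signs, exponents from 34 down to -34.
Step 2: Substitute t = -1. The i-th term has coefficient (-1)^i and exponent (m-i),
  so its value is (-1)^i * (-1)^(m-i) = (-1)^m = 1 for every i.
Step 3: All 69 terms equal 1, so Delta(-1) = 69 * (1) = 69
Step 4: |Delta(-1)| = 69

69


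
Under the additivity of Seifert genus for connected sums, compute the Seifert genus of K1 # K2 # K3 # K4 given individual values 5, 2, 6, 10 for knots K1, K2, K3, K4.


The Seifert genus is additive under connected sum.
Seifert genus(K1 # K2 # K3 # K4) = (5) + (2) + (6) + (10)
= 23

23


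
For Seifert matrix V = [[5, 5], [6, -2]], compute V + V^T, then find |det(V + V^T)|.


Step 1: Form V + V^T where V = [[5, 5], [6, -2]]
  V^T = [[5, 6], [5, -2]]
  V + V^T = [[10, 11], [11, -4]]
Step 2: det(V + V^T) = 10*(-4) - 11*11
  = -40 - 121 = -161
Step 3: Knot determinant = |det(V + V^T)| = |-161| = 161

161


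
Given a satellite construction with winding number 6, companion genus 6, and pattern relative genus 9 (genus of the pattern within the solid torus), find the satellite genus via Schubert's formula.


Schubert: g(satellite) = g_rel(pattern) + |winding| * g(companion),
where g_rel(pattern) is the genus of the pattern relative to the solid torus.
= 9 + 6 * 6
= 9 + 36 = 45

45


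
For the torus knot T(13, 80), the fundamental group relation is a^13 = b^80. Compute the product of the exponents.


The relation is a^13 = b^80.
Product of exponents = 13 * 80
= 1040

1040


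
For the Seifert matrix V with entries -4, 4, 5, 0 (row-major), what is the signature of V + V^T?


Step 1: V + V^T = [[-8, 9], [9, 0]]
Step 2: trace = -8, det = -81
Step 3: Discriminant = (-8)^2 - 4*(-81) = 388
Step 4: Eigenvalues: 5.84886, -13.8489
Step 5: Signature = (# positive eigenvalues) - (# negative eigenvalues) = 0

0


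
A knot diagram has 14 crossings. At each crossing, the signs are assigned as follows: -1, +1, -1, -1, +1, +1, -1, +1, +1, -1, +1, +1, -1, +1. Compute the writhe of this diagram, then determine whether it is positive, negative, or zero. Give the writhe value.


Step 1: Count positive crossings (+1).
Positive crossings: 8
Step 2: Count negative crossings (-1).
Negative crossings: 6
Step 3: Writhe = (positive) - (negative)
w = 8 - 6 = 2
Step 4: |w| = 2, and w is positive

2


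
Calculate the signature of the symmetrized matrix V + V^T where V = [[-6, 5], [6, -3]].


Step 1: V + V^T = [[-12, 11], [11, -6]]
Step 2: trace = -18, det = -49
Step 3: Discriminant = (-18)^2 - 4*(-49) = 520
Step 4: Eigenvalues: 2.40175, -20.4018
Step 5: Signature = (# positive eigenvalues) - (# negative eigenvalues) = 0

0


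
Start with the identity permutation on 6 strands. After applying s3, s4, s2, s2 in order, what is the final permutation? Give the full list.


Starting with identity [1, 2, 3, 4, 5, 6].
Apply generators in sequence:
  After s3: [1, 2, 4, 3, 5, 6]
  After s4: [1, 2, 4, 5, 3, 6]
  After s2: [1, 4, 2, 5, 3, 6]
  After s2: [1, 2, 4, 5, 3, 6]
Final permutation: [1, 2, 4, 5, 3, 6]

[1, 2, 4, 5, 3, 6]


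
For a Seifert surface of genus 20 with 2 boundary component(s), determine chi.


chi = 2 - 2g - b
= 2 - 2*20 - 2
= 2 - 40 - 2 = -40

-40


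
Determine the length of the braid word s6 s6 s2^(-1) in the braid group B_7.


The word length counts the number of generators (including inverses).
Listing each generator: s6, s6, s2^(-1)
There are 3 generators in this braid word.

3


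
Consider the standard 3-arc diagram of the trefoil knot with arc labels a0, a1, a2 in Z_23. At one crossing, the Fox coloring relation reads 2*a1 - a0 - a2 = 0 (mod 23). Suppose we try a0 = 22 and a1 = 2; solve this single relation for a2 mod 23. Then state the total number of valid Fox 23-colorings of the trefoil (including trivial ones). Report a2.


Step 1: Apply the given crossing relation 2*a1 - a0 - a2 = 0 (mod 23).
  a2 = 2*a1 - a0 mod 23
  a2 = 2*2 - 22 mod 23
  a2 = 4 - 22 mod 23
  a2 = -18 mod 23 = 5
Step 2: The trefoil has determinant 3.
  Number of Fox p-colorings (p prime) is p^2 if p = 3, else p.
  Since 23 does not divide 3, only trivial (constant) colorings exist.
  (So the trial a0 = 22, a1 = 2 with a0 != a1 does NOT extend to a valid coloring of the whole trefoil: the other two crossing relations require 3*(a1 - a0) = 0 (mod 23), which fails.)
  Total colorings = 23
Step 3: a2 = 5, total Fox 23-colorings = 23

5


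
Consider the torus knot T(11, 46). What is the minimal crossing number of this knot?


For a torus knot T(p, q) with gcd(p,q)=1,
the crossing number is min(p*(q-1), q*(p-1)).
p*(q-1) = 11*45 = 495
q*(p-1) = 46*10 = 460
min(495, 460) = 460

460


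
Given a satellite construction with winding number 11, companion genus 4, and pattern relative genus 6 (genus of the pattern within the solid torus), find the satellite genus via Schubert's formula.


Schubert: g(satellite) = g_rel(pattern) + |winding| * g(companion),
where g_rel(pattern) is the genus of the pattern relative to the solid torus.
= 6 + 11 * 4
= 6 + 44 = 50

50


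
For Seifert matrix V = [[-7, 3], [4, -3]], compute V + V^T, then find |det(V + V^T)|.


Step 1: Form V + V^T where V = [[-7, 3], [4, -3]]
  V^T = [[-7, 4], [3, -3]]
  V + V^T = [[-14, 7], [7, -6]]
Step 2: det(V + V^T) = (-14)*(-6) - 7*7
  = 84 - 49 = 35
Step 3: Knot determinant = |det(V + V^T)| = |35| = 35

35


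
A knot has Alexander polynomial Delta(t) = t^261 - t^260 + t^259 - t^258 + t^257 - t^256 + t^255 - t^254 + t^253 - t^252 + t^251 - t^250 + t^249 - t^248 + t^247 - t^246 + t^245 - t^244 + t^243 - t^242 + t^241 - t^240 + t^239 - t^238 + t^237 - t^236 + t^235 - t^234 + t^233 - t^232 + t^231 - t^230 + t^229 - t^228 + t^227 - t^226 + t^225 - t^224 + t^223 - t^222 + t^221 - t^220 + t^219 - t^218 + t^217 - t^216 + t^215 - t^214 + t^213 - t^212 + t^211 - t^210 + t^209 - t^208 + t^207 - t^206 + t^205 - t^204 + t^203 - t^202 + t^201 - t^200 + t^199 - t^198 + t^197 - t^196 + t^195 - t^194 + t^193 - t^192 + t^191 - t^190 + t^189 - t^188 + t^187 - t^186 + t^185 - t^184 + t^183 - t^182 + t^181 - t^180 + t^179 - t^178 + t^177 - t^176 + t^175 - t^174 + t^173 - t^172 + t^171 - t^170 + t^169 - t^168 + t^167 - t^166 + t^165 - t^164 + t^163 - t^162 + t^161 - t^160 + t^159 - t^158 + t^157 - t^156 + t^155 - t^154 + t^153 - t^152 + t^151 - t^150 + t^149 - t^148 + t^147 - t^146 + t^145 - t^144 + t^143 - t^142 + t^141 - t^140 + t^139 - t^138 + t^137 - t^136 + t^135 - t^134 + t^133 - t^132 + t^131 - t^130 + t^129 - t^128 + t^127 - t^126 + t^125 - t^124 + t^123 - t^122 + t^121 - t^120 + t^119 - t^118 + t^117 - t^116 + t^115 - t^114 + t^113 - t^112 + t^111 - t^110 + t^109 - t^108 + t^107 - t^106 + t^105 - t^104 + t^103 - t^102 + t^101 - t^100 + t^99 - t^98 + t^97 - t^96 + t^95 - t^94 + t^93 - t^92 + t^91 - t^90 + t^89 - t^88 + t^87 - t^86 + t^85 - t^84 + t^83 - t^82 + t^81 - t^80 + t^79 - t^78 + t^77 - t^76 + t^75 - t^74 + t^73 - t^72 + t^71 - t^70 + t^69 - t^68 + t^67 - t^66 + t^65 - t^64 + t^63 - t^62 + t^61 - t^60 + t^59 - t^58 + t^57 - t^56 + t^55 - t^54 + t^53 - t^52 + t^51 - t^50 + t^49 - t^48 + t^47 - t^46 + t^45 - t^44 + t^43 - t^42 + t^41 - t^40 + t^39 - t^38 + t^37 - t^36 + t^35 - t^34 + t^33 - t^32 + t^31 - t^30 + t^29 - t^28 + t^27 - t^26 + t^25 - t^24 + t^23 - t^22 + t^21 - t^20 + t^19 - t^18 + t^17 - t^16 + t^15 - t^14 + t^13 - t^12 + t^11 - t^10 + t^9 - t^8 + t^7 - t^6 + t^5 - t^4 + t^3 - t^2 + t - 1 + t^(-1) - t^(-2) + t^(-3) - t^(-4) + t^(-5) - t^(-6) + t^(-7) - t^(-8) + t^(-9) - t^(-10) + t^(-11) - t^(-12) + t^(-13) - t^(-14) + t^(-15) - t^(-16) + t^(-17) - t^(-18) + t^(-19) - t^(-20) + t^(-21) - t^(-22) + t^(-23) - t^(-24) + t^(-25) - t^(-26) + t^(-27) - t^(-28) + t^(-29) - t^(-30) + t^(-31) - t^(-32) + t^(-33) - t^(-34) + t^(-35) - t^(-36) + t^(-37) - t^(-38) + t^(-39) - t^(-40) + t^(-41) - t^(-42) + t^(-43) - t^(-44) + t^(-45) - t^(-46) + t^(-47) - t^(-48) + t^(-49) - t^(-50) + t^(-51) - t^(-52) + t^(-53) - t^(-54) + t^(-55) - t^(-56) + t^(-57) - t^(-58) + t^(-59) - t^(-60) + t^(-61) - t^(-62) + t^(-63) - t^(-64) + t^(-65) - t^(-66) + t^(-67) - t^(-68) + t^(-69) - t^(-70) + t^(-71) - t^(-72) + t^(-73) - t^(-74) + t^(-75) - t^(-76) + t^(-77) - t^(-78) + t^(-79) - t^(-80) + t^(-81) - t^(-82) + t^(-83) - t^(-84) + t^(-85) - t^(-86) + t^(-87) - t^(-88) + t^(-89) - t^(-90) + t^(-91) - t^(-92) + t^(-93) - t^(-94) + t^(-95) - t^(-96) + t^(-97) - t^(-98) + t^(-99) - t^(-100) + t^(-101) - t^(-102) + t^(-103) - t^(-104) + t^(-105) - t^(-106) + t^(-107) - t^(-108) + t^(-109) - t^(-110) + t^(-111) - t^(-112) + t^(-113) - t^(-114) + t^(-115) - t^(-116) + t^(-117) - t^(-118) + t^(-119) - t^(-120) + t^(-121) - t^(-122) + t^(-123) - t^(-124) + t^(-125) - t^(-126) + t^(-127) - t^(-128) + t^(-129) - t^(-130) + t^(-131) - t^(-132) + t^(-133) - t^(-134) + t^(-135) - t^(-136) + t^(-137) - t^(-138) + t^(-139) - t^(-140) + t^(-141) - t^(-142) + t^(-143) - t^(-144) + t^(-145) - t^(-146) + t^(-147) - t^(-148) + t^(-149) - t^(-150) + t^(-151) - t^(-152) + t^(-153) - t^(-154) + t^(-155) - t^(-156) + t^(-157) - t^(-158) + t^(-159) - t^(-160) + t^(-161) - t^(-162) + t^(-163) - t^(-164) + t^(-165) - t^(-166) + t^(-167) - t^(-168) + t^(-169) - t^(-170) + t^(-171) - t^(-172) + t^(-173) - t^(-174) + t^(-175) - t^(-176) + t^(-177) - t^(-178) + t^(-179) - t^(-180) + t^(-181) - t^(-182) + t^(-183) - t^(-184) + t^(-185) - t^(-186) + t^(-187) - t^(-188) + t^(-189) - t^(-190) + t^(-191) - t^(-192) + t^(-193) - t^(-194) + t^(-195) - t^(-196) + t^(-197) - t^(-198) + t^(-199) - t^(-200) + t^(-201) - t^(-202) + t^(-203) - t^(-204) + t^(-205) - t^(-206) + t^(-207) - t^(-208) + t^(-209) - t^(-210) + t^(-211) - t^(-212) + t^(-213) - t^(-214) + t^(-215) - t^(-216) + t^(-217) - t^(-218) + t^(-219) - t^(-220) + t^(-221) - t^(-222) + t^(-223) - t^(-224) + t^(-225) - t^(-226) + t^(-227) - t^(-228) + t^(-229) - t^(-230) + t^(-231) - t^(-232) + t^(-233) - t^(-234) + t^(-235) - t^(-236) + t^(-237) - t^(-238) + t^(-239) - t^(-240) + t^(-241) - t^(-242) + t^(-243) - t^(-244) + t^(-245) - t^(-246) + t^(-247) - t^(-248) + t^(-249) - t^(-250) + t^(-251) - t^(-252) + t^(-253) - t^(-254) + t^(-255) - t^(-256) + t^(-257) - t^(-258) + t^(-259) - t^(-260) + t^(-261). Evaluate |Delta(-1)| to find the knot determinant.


Step 1: The polynomial has 523 terms with alternating signs, exponents from 261 down to -261.
Step 2: Substitute t = -1. The i-th term has coefficient (-1)^i and exponent (m-i),
  so its value is (-1)^i * (-1)^(m-i) = (-1)^m = -1 for every i.
Step 3: All 523 terms equal -1, so Delta(-1) = 523 * (-1) = -523
Step 4: |Delta(-1)| = 523

523


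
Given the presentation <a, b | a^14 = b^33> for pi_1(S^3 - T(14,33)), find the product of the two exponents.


The relation is a^14 = b^33.
Product of exponents = 14 * 33
= 462

462


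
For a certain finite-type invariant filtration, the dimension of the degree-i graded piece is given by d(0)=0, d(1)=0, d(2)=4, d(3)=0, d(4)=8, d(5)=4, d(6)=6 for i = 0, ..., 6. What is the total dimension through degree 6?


Total dimension = d(0) + d(1) + ... + d(6)
= 0 + 0 + 4 + 0 + 8 + 4 + 6
= 22

22


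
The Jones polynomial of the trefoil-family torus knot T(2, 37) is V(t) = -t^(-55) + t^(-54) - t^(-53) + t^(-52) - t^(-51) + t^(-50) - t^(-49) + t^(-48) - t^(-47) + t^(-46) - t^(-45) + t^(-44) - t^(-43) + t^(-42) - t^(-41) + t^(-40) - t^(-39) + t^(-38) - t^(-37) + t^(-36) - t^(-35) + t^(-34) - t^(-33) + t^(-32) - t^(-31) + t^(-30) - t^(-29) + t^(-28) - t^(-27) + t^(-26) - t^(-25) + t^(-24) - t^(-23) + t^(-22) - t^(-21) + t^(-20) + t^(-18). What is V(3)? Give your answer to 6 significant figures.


Substituting t = 3 into V(t) = -t^(-55) + t^(-54) - t^(-53) + t^(-52) - t^(-51) + t^(-50) - t^(-49) + t^(-48) - t^(-47) + t^(-46) - t^(-45) + t^(-44) - t^(-43) + t^(-42) - t^(-41) + t^(-40) - t^(-39) + t^(-38) - t^(-37) + t^(-36) - t^(-35) + t^(-34) - t^(-33) + t^(-32) - t^(-31) + t^(-30) - t^(-29) + t^(-28) - t^(-27) + t^(-26) - t^(-25) + t^(-24) - t^(-23) + t^(-22) - t^(-21) + t^(-20) + t^(-18):
  (-)t^(-55) = -5.73233e-27
  (+)t^(-54) = 1.7197e-26
  (-)t^(-53) = -5.15909e-26
  (+)t^(-52) = 1.54773e-25
  (-)t^(-51) = -4.64319e-25
  (+)t^(-50) = 1.39296e-24
  (-)t^(-49) = -4.17887e-24
  (+)t^(-48) = 1.25366e-23
  (-)t^(-47) = -3.76098e-23
  (+)t^(-46) = 1.12829e-22
  (-)t^(-45) = -3.38488e-22
  (+)t^(-44) = 1.01546e-21
  (-)t^(-43) = -3.04639e-21
  (+)t^(-42) = 9.13918e-21
  (-)t^(-41) = -2.74175e-20
  (+)t^(-40) = 8.22526e-20
  (-)t^(-39) = -2.46758e-19
  (+)t^(-38) = 7.40274e-19
  (-)t^(-37) = -2.22082e-18
  (+)t^(-36) = 6.66246e-18
  (-)t^(-35) = -1.99874e-17
  (+)t^(-34) = 5.99622e-17
  (-)t^(-33) = -1.79887e-16
  (+)t^(-32) = 5.3966e-16
  (-)t^(-31) = -1.61898e-15
  (+)t^(-30) = 4.85694e-15
  (-)t^(-29) = -1.45708e-14
  (+)t^(-28) = 4.37124e-14
  (-)t^(-27) = -1.31137e-13
  (+)t^(-26) = 3.93412e-13
  (-)t^(-25) = -1.18024e-12
  (+)t^(-24) = 3.54071e-12
  (-)t^(-23) = -1.06221e-11
  (+)t^(-22) = 3.18664e-11
  (-)t^(-21) = -9.55991e-11
  (+)t^(-20) = 2.86797e-10
  (+)t^(-18) = 2.58117e-09
Sum = (-5.73233e-27) + (1.7197e-26) + (-5.15909e-26) + (1.54773e-25) + (-4.64319e-25) + (1.39296e-24) + (-4.17887e-24) + (1.25366e-23) + (-3.76098e-23) + (1.12829e-22) + (-3.38488e-22) + (1.01546e-21) + (-3.04639e-21) + (9.13918e-21) + (-2.74175e-20) + (8.22526e-20) + (-2.46758e-19) + (7.40274e-19) + (-2.22082e-18) + (6.66246e-18) + (-1.99874e-17) + (5.99622e-17) + (-1.79887e-16) + (5.3966e-16) + (-1.61898e-15) + (4.85694e-15) + (-1.45708e-14) + (4.37124e-14) + (-1.31137e-13) + (3.93412e-13) + (-1.18024e-12) + (3.54071e-12) + (-1.06221e-11) + (3.18664e-11) + (-9.55991e-11) + (2.86797e-10) + (2.58117e-09)
= 2.796272691e-09
Rounded to 6 significant figures: 2.79627e-09

2.79627e-09


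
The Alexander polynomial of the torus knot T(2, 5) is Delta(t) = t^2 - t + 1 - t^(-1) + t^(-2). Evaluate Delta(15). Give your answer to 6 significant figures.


Substituting t = 15 into Delta(t) = t^2 - t + 1 - t^(-1) + t^(-2):
Term values: (225) + (-15) + (1) + (-0.0666667) + (0.00444444)
Sum = 210.9377778
Rounded to 6 significant figures: 210.938

210.938


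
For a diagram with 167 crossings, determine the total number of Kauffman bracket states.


Each crossing contributes 2 choices (A-smoothing or B-smoothing).
Total states = 2^167 = 187072209578355573530071658587684226515959365500928

187072209578355573530071658587684226515959365500928


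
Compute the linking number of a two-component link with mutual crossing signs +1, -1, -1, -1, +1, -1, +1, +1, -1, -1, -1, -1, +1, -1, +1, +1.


Step 1: Count positive crossings: 7
Step 2: Count negative crossings: 9
Step 3: Sum of signs = 7 - 9 = -2
Step 4: Linking number = sum/2 = -2/2 = -1

-1


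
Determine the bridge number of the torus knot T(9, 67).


The bridge number of T(p,q) is min(p,q).
min(9, 67) = 9

9


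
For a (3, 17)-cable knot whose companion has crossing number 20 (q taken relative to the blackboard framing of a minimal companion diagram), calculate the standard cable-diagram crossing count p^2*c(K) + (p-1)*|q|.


Step 1: Each of the c(K) crossings of the companion diagram becomes p*p = p^2 crossings among the p parallel strands, and each of the |q| twists s_1 s_2 ... s_(p-1) adds (p-1) crossings.
  Crossings = p^2 * c(K) + (p-1)*|q|
Step 2: = 3^2 * 20 + (3-1)*17
Step 3: = 9*20 + 2*17
Step 4: = 180 + 34 = 214

214


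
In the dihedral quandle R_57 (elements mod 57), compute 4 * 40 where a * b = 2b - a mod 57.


4 * 40 = 2*40 - 4 mod 57
= 80 - 4 mod 57
= 76 mod 57 = 19

19


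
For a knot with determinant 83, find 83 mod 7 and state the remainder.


Step 1: A knot is p-colorable if and only if p divides its determinant.
Step 2: Compute 83 mod 7.
83 = 11 * 7 + 6
Step 3: 83 mod 7 = 6
Step 4: The knot is 7-colorable: no

6


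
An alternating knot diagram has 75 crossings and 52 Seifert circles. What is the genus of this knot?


For alternating knots, g = (c - s + 1)/2.
= (75 - 52 + 1)/2
= 24/2 = 12

12


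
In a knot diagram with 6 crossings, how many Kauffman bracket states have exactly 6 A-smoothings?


We choose which 6 of 6 crossings get A-smoothings.
C(6, 6) = 6! / (6! * 0!)
= 1

1


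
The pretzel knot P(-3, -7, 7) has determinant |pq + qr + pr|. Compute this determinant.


Step 1: Compute pq + qr + pr.
pq = (-3)*(-7) = 21
qr = (-7)*7 = -49
pr = (-3)*7 = -21
pq + qr + pr = 21 + (-49) + (-21) = -49
Step 2: Take absolute value.
det(P(-3,-7,7)) = |-49| = 49

49


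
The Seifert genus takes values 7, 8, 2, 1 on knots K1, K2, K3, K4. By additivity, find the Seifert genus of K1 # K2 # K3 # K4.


The Seifert genus is additive under connected sum.
Seifert genus(K1 # K2 # K3 # K4) = (7) + (8) + (2) + (1)
= 18

18


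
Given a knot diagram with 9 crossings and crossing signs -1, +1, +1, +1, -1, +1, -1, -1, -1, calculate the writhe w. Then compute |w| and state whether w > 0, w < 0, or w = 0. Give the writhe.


Step 1: Count positive crossings (+1).
Positive crossings: 4
Step 2: Count negative crossings (-1).
Negative crossings: 5
Step 3: Writhe = (positive) - (negative)
w = 4 - 5 = -1
Step 4: |w| = 1, and w is negative

-1


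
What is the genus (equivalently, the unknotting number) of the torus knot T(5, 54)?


For a torus knot T(p,q), both the unknotting number and genus equal (p-1)(q-1)/2.
= (5-1)(54-1)/2
= 4*53/2
= 212/2 = 106

106


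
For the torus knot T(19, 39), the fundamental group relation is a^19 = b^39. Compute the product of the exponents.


The relation is a^19 = b^39.
Product of exponents = 19 * 39
= 741

741


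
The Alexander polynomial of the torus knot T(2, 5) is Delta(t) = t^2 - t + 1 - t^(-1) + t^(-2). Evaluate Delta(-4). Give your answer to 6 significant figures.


Substituting t = -4 into Delta(t) = t^2 - t + 1 - t^(-1) + t^(-2):
Term values: (16) + (4) + (1) + (0.25) + (0.0625)
Sum = 21.3125
Rounded to 6 significant figures: 21.3125

21.3125


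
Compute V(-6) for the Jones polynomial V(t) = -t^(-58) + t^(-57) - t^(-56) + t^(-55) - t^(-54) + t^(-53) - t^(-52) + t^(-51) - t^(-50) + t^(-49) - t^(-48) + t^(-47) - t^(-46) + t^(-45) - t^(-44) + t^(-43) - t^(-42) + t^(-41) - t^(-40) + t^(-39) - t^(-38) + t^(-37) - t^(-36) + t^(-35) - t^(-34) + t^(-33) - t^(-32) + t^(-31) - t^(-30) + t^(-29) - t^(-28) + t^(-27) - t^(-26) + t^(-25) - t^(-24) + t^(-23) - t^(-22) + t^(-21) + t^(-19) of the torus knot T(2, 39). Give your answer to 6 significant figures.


Substituting t = -6 into V(t) = -t^(-58) + t^(-57) - t^(-56) + t^(-55) - t^(-54) + t^(-53) - t^(-52) + t^(-51) - t^(-50) + t^(-49) - t^(-48) + t^(-47) - t^(-46) + t^(-45) - t^(-44) + t^(-43) - t^(-42) + t^(-41) - t^(-40) + t^(-39) - t^(-38) + t^(-37) - t^(-36) + t^(-35) - t^(-34) + t^(-33) - t^(-32) + t^(-31) - t^(-30) + t^(-29) - t^(-28) + t^(-27) - t^(-26) + t^(-25) - t^(-24) + t^(-23) - t^(-22) + t^(-21) + t^(-19):
  (-)t^(-58) = -7.36593e-46
  (+)t^(-57) = -4.41956e-45
  (-)t^(-56) = -2.65173e-44
  (+)t^(-55) = -1.59104e-43
  (-)t^(-54) = -9.54624e-43
  (+)t^(-53) = -5.72775e-42
  (-)t^(-52) = -3.43665e-41
  (+)t^(-51) = -2.06199e-40
  (-)t^(-50) = -1.23719e-39
  (+)t^(-49) = -7.42316e-39
  (-)t^(-48) = -4.4539e-38
  (+)t^(-47) = -2.67234e-37
  (-)t^(-46) = -1.6034e-36
  (+)t^(-45) = -9.62041e-36
  (-)t^(-44) = -5.77225e-35
  (+)t^(-43) = -3.46335e-34
  (-)t^(-42) = -2.07801e-33
  (+)t^(-41) = -1.24681e-32
  (-)t^(-40) = -7.48083e-32
  (+)t^(-39) = -4.4885e-31
  (-)t^(-38) = -2.6931e-30
  (+)t^(-37) = -1.61586e-29
  (-)t^(-36) = -9.69516e-29
  (+)t^(-35) = -5.8171e-28
  (-)t^(-34) = -3.49026e-27
  (+)t^(-33) = -2.09415e-26
  (-)t^(-32) = -1.25649e-25
  (+)t^(-31) = -7.53896e-25
  (-)t^(-30) = -4.52337e-24
  (+)t^(-29) = -2.71402e-23
  (-)t^(-28) = -1.62841e-22
  (+)t^(-27) = -9.77049e-22
  (-)t^(-26) = -5.86229e-21
  (+)t^(-25) = -3.51738e-20
  (-)t^(-24) = -2.11043e-19
  (+)t^(-23) = -1.26626e-18
  (-)t^(-22) = -7.59753e-18
  (+)t^(-21) = -4.55852e-17
  (+)t^(-19) = -1.64107e-15
Sum = (-7.36593e-46) + (-4.41956e-45) + (-2.65173e-44) + (-1.59104e-43) + (-9.54624e-43) + (-5.72775e-42) + (-3.43665e-41) + (-2.06199e-40) + (-1.23719e-39) + (-7.42316e-39) + (-4.4539e-38) + (-2.67234e-37) + (-1.6034e-36) + (-9.62041e-36) + (-5.77225e-35) + (-3.46335e-34) + (-2.07801e-33) + (-1.24681e-32) + (-7.48083e-32) + (-4.4885e-31) + (-2.6931e-30) + (-1.61586e-29) + (-9.69516e-29) + (-5.8171e-28) + (-3.49026e-27) + (-2.09415e-26) + (-1.25649e-25) + (-7.53896e-25) + (-4.52337e-24) + (-2.71402e-23) + (-1.62841e-22) + (-9.77049e-22) + (-5.86229e-21) + (-3.51738e-20) + (-2.11043e-19) + (-1.26626e-18) + (-7.59753e-18) + (-4.55852e-17) + (-1.64107e-15)
= -1.695768961e-15
Rounded to 6 significant figures: -1.69577e-15

-1.69577e-15


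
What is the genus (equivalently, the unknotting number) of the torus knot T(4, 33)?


For a torus knot T(p,q), both the unknotting number and genus equal (p-1)(q-1)/2.
= (4-1)(33-1)/2
= 3*32/2
= 96/2 = 48

48


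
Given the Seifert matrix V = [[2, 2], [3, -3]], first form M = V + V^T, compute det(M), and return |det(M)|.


Step 1: Form V + V^T where V = [[2, 2], [3, -3]]
  V^T = [[2, 3], [2, -3]]
  V + V^T = [[4, 5], [5, -6]]
Step 2: det(V + V^T) = 4*(-6) - 5*5
  = -24 - 25 = -49
Step 3: Knot determinant = |det(V + V^T)| = |-49| = 49

49


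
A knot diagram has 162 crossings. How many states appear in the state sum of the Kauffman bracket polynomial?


Each crossing contributes 2 choices (A-smoothing or B-smoothing).
Total states = 2^162 = 5846006549323611672814739330865132078623730171904

5846006549323611672814739330865132078623730171904


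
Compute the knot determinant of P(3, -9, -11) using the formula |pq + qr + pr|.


Step 1: Compute pq + qr + pr.
pq = 3*(-9) = -27
qr = (-9)*(-11) = 99
pr = 3*(-11) = -33
pq + qr + pr = -27 + 99 + (-33) = 39
Step 2: Take absolute value.
det(P(3,-9,-11)) = |39| = 39

39


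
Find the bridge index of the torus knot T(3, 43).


The bridge number of T(p,q) is min(p,q).
min(3, 43) = 3

3


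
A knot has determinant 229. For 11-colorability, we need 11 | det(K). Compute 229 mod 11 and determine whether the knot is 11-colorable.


Step 1: A knot is p-colorable if and only if p divides its determinant.
Step 2: Compute 229 mod 11.
229 = 20 * 11 + 9
Step 3: 229 mod 11 = 9
Step 4: The knot is 11-colorable: no

9


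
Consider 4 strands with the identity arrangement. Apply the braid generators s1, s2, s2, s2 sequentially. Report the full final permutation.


Starting with identity [1, 2, 3, 4].
Apply generators in sequence:
  After s1: [2, 1, 3, 4]
  After s2: [2, 3, 1, 4]
  After s2: [2, 1, 3, 4]
  After s2: [2, 3, 1, 4]
Final permutation: [2, 3, 1, 4]

[2, 3, 1, 4]


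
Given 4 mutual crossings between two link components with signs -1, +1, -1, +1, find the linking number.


Step 1: Count positive crossings: 2
Step 2: Count negative crossings: 2
Step 3: Sum of signs = 2 - 2 = 0
Step 4: Linking number = sum/2 = 0/2 = 0

0
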